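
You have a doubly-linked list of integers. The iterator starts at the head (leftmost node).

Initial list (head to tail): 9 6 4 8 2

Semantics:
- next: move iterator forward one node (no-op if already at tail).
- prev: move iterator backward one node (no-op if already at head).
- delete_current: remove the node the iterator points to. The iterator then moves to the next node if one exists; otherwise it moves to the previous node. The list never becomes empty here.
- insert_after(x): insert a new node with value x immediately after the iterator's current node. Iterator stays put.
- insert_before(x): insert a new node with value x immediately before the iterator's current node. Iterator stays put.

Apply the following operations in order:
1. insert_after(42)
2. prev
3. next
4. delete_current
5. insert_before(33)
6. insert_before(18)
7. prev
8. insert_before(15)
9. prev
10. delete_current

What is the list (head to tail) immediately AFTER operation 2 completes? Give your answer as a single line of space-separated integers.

After 1 (insert_after(42)): list=[9, 42, 6, 4, 8, 2] cursor@9
After 2 (prev): list=[9, 42, 6, 4, 8, 2] cursor@9

Answer: 9 42 6 4 8 2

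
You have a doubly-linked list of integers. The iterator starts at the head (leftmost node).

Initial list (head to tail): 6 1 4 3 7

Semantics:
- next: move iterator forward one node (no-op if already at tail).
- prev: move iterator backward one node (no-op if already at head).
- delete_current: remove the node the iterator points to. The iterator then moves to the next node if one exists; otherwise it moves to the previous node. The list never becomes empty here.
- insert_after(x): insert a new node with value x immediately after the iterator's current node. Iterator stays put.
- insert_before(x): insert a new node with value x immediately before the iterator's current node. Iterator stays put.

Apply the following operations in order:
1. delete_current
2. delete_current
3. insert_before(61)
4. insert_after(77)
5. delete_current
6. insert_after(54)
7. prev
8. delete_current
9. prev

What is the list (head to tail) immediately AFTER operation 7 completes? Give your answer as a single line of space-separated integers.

After 1 (delete_current): list=[1, 4, 3, 7] cursor@1
After 2 (delete_current): list=[4, 3, 7] cursor@4
After 3 (insert_before(61)): list=[61, 4, 3, 7] cursor@4
After 4 (insert_after(77)): list=[61, 4, 77, 3, 7] cursor@4
After 5 (delete_current): list=[61, 77, 3, 7] cursor@77
After 6 (insert_after(54)): list=[61, 77, 54, 3, 7] cursor@77
After 7 (prev): list=[61, 77, 54, 3, 7] cursor@61

Answer: 61 77 54 3 7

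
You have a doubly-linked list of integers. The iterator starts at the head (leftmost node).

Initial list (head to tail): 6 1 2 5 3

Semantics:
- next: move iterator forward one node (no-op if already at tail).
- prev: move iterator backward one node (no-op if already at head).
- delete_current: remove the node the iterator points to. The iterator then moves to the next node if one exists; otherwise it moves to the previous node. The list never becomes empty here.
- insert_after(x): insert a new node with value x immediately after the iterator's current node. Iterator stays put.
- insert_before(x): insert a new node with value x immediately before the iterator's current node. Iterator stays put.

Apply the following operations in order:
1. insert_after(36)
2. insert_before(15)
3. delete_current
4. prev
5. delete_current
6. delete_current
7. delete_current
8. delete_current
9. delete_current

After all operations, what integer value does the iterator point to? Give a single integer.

Answer: 3

Derivation:
After 1 (insert_after(36)): list=[6, 36, 1, 2, 5, 3] cursor@6
After 2 (insert_before(15)): list=[15, 6, 36, 1, 2, 5, 3] cursor@6
After 3 (delete_current): list=[15, 36, 1, 2, 5, 3] cursor@36
After 4 (prev): list=[15, 36, 1, 2, 5, 3] cursor@15
After 5 (delete_current): list=[36, 1, 2, 5, 3] cursor@36
After 6 (delete_current): list=[1, 2, 5, 3] cursor@1
After 7 (delete_current): list=[2, 5, 3] cursor@2
After 8 (delete_current): list=[5, 3] cursor@5
After 9 (delete_current): list=[3] cursor@3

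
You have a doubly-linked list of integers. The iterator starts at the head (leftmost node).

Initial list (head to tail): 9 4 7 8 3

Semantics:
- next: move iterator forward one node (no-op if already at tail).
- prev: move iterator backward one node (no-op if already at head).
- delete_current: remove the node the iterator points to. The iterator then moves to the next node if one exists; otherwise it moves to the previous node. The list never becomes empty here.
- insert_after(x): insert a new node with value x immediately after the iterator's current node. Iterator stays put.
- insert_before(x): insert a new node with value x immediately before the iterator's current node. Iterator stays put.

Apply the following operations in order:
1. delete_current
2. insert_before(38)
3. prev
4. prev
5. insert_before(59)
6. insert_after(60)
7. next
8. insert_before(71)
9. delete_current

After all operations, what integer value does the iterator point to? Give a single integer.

Answer: 4

Derivation:
After 1 (delete_current): list=[4, 7, 8, 3] cursor@4
After 2 (insert_before(38)): list=[38, 4, 7, 8, 3] cursor@4
After 3 (prev): list=[38, 4, 7, 8, 3] cursor@38
After 4 (prev): list=[38, 4, 7, 8, 3] cursor@38
After 5 (insert_before(59)): list=[59, 38, 4, 7, 8, 3] cursor@38
After 6 (insert_after(60)): list=[59, 38, 60, 4, 7, 8, 3] cursor@38
After 7 (next): list=[59, 38, 60, 4, 7, 8, 3] cursor@60
After 8 (insert_before(71)): list=[59, 38, 71, 60, 4, 7, 8, 3] cursor@60
After 9 (delete_current): list=[59, 38, 71, 4, 7, 8, 3] cursor@4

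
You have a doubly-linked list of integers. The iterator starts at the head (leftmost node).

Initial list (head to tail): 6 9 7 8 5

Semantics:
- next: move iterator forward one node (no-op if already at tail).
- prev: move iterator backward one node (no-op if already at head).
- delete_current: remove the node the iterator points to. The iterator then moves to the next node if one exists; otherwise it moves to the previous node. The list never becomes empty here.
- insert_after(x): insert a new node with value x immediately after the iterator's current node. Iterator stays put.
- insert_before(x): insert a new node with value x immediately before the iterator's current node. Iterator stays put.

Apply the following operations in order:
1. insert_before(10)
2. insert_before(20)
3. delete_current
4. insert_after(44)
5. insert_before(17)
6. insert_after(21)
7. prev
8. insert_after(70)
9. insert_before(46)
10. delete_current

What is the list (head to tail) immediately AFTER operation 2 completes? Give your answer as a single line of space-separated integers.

After 1 (insert_before(10)): list=[10, 6, 9, 7, 8, 5] cursor@6
After 2 (insert_before(20)): list=[10, 20, 6, 9, 7, 8, 5] cursor@6

Answer: 10 20 6 9 7 8 5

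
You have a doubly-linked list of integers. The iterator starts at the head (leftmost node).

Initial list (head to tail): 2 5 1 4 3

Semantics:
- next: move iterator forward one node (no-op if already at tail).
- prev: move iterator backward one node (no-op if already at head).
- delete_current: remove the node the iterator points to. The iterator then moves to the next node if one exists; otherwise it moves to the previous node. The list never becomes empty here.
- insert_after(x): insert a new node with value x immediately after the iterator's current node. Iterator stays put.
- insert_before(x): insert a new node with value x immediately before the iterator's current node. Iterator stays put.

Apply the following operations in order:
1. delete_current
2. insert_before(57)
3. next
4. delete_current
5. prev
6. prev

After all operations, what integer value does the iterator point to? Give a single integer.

After 1 (delete_current): list=[5, 1, 4, 3] cursor@5
After 2 (insert_before(57)): list=[57, 5, 1, 4, 3] cursor@5
After 3 (next): list=[57, 5, 1, 4, 3] cursor@1
After 4 (delete_current): list=[57, 5, 4, 3] cursor@4
After 5 (prev): list=[57, 5, 4, 3] cursor@5
After 6 (prev): list=[57, 5, 4, 3] cursor@57

Answer: 57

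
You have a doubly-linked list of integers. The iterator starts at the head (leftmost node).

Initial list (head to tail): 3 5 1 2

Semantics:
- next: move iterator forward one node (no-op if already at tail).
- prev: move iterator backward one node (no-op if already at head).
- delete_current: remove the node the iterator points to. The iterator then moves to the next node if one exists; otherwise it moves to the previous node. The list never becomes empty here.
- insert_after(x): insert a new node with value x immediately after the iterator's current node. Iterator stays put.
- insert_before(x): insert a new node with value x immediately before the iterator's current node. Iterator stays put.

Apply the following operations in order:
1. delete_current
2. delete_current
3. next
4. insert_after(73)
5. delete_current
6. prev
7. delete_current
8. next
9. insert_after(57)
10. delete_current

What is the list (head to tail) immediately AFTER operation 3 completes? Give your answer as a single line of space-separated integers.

Answer: 1 2

Derivation:
After 1 (delete_current): list=[5, 1, 2] cursor@5
After 2 (delete_current): list=[1, 2] cursor@1
After 3 (next): list=[1, 2] cursor@2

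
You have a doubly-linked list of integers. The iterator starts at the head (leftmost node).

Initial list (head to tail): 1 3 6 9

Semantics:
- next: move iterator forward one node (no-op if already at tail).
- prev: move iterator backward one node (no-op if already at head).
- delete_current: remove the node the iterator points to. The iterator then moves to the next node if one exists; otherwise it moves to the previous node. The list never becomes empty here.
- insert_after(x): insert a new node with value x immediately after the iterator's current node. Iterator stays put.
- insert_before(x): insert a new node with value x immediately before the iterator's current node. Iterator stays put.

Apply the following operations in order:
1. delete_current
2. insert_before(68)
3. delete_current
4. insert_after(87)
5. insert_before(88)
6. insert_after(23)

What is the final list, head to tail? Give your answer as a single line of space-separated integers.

Answer: 68 88 6 23 87 9

Derivation:
After 1 (delete_current): list=[3, 6, 9] cursor@3
After 2 (insert_before(68)): list=[68, 3, 6, 9] cursor@3
After 3 (delete_current): list=[68, 6, 9] cursor@6
After 4 (insert_after(87)): list=[68, 6, 87, 9] cursor@6
After 5 (insert_before(88)): list=[68, 88, 6, 87, 9] cursor@6
After 6 (insert_after(23)): list=[68, 88, 6, 23, 87, 9] cursor@6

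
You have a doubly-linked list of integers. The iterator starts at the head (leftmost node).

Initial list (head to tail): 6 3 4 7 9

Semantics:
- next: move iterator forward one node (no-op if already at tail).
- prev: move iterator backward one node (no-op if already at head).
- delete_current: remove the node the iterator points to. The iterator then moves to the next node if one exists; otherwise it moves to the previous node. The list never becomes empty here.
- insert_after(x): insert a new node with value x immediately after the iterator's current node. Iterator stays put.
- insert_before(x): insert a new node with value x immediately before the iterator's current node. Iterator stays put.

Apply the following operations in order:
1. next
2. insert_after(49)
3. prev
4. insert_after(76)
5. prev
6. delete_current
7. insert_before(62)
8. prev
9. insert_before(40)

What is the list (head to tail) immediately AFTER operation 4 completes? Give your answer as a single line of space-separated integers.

Answer: 6 76 3 49 4 7 9

Derivation:
After 1 (next): list=[6, 3, 4, 7, 9] cursor@3
After 2 (insert_after(49)): list=[6, 3, 49, 4, 7, 9] cursor@3
After 3 (prev): list=[6, 3, 49, 4, 7, 9] cursor@6
After 4 (insert_after(76)): list=[6, 76, 3, 49, 4, 7, 9] cursor@6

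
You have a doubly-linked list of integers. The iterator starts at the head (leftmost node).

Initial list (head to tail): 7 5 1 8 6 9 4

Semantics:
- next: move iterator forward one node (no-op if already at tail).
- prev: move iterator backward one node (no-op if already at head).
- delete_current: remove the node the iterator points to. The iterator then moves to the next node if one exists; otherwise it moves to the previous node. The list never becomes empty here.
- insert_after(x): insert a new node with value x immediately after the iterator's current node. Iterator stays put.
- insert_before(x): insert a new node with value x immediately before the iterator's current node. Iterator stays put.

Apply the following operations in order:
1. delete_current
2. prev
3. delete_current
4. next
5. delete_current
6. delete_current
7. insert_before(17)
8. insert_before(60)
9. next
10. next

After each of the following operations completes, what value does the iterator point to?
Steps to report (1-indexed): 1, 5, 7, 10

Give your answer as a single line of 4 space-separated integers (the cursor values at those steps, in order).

Answer: 5 6 9 4

Derivation:
After 1 (delete_current): list=[5, 1, 8, 6, 9, 4] cursor@5
After 2 (prev): list=[5, 1, 8, 6, 9, 4] cursor@5
After 3 (delete_current): list=[1, 8, 6, 9, 4] cursor@1
After 4 (next): list=[1, 8, 6, 9, 4] cursor@8
After 5 (delete_current): list=[1, 6, 9, 4] cursor@6
After 6 (delete_current): list=[1, 9, 4] cursor@9
After 7 (insert_before(17)): list=[1, 17, 9, 4] cursor@9
After 8 (insert_before(60)): list=[1, 17, 60, 9, 4] cursor@9
After 9 (next): list=[1, 17, 60, 9, 4] cursor@4
After 10 (next): list=[1, 17, 60, 9, 4] cursor@4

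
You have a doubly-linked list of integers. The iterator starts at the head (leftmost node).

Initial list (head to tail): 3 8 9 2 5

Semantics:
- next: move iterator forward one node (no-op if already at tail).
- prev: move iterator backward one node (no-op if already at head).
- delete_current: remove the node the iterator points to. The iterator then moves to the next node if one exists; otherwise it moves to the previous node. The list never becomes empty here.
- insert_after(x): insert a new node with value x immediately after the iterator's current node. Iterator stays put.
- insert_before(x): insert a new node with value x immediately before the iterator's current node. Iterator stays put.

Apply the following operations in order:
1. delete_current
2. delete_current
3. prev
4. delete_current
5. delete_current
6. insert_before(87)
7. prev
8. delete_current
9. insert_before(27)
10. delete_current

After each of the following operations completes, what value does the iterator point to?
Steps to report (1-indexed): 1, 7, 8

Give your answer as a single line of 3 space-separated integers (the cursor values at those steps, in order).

After 1 (delete_current): list=[8, 9, 2, 5] cursor@8
After 2 (delete_current): list=[9, 2, 5] cursor@9
After 3 (prev): list=[9, 2, 5] cursor@9
After 4 (delete_current): list=[2, 5] cursor@2
After 5 (delete_current): list=[5] cursor@5
After 6 (insert_before(87)): list=[87, 5] cursor@5
After 7 (prev): list=[87, 5] cursor@87
After 8 (delete_current): list=[5] cursor@5
After 9 (insert_before(27)): list=[27, 5] cursor@5
After 10 (delete_current): list=[27] cursor@27

Answer: 8 87 5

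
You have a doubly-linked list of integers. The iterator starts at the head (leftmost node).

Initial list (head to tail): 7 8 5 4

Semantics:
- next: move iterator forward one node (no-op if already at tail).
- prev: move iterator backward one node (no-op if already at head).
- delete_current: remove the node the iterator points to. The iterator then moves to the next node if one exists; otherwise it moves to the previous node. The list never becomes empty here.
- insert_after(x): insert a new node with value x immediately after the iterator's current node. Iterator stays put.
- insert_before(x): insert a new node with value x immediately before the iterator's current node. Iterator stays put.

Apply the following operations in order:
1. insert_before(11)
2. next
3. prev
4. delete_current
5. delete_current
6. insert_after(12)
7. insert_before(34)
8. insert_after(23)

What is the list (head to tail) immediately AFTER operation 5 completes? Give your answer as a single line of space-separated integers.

After 1 (insert_before(11)): list=[11, 7, 8, 5, 4] cursor@7
After 2 (next): list=[11, 7, 8, 5, 4] cursor@8
After 3 (prev): list=[11, 7, 8, 5, 4] cursor@7
After 4 (delete_current): list=[11, 8, 5, 4] cursor@8
After 5 (delete_current): list=[11, 5, 4] cursor@5

Answer: 11 5 4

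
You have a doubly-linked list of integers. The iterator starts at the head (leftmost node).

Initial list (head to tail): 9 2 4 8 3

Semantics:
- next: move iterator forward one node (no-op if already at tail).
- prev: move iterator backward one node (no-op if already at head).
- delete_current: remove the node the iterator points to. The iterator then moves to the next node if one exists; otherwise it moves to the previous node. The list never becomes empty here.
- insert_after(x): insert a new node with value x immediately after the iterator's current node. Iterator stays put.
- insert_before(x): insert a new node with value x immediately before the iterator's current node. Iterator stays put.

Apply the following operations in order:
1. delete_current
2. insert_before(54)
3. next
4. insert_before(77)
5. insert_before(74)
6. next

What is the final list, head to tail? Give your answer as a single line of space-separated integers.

After 1 (delete_current): list=[2, 4, 8, 3] cursor@2
After 2 (insert_before(54)): list=[54, 2, 4, 8, 3] cursor@2
After 3 (next): list=[54, 2, 4, 8, 3] cursor@4
After 4 (insert_before(77)): list=[54, 2, 77, 4, 8, 3] cursor@4
After 5 (insert_before(74)): list=[54, 2, 77, 74, 4, 8, 3] cursor@4
After 6 (next): list=[54, 2, 77, 74, 4, 8, 3] cursor@8

Answer: 54 2 77 74 4 8 3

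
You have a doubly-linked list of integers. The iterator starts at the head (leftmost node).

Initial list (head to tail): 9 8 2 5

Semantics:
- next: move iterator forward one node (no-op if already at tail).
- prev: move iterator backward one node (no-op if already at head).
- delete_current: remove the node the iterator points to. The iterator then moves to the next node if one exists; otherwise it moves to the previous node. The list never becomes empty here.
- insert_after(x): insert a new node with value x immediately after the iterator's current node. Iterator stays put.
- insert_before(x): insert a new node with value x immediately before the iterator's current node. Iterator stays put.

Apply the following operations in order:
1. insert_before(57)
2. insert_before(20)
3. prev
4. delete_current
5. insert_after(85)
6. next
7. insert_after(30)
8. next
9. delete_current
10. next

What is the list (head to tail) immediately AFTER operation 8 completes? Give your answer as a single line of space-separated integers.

Answer: 57 9 85 30 8 2 5

Derivation:
After 1 (insert_before(57)): list=[57, 9, 8, 2, 5] cursor@9
After 2 (insert_before(20)): list=[57, 20, 9, 8, 2, 5] cursor@9
After 3 (prev): list=[57, 20, 9, 8, 2, 5] cursor@20
After 4 (delete_current): list=[57, 9, 8, 2, 5] cursor@9
After 5 (insert_after(85)): list=[57, 9, 85, 8, 2, 5] cursor@9
After 6 (next): list=[57, 9, 85, 8, 2, 5] cursor@85
After 7 (insert_after(30)): list=[57, 9, 85, 30, 8, 2, 5] cursor@85
After 8 (next): list=[57, 9, 85, 30, 8, 2, 5] cursor@30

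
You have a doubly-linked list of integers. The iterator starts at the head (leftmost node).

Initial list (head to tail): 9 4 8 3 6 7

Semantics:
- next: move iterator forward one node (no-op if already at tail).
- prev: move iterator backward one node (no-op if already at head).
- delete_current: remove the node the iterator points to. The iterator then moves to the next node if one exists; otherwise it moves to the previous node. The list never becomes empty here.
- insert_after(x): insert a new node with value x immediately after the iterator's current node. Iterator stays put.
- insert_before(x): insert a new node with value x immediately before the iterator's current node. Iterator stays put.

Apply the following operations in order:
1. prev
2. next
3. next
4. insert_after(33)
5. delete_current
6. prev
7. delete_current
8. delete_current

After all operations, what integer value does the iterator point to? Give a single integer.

After 1 (prev): list=[9, 4, 8, 3, 6, 7] cursor@9
After 2 (next): list=[9, 4, 8, 3, 6, 7] cursor@4
After 3 (next): list=[9, 4, 8, 3, 6, 7] cursor@8
After 4 (insert_after(33)): list=[9, 4, 8, 33, 3, 6, 7] cursor@8
After 5 (delete_current): list=[9, 4, 33, 3, 6, 7] cursor@33
After 6 (prev): list=[9, 4, 33, 3, 6, 7] cursor@4
After 7 (delete_current): list=[9, 33, 3, 6, 7] cursor@33
After 8 (delete_current): list=[9, 3, 6, 7] cursor@3

Answer: 3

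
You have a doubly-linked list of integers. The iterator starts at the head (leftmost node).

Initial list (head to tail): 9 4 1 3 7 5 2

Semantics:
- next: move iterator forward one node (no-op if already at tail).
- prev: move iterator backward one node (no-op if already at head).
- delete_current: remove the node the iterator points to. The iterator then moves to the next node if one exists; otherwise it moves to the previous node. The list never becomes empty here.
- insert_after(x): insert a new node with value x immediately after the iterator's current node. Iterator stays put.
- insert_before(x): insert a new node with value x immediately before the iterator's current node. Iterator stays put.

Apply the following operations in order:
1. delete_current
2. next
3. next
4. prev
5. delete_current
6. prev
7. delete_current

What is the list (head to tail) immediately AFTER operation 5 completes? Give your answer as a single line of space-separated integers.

Answer: 4 3 7 5 2

Derivation:
After 1 (delete_current): list=[4, 1, 3, 7, 5, 2] cursor@4
After 2 (next): list=[4, 1, 3, 7, 5, 2] cursor@1
After 3 (next): list=[4, 1, 3, 7, 5, 2] cursor@3
After 4 (prev): list=[4, 1, 3, 7, 5, 2] cursor@1
After 5 (delete_current): list=[4, 3, 7, 5, 2] cursor@3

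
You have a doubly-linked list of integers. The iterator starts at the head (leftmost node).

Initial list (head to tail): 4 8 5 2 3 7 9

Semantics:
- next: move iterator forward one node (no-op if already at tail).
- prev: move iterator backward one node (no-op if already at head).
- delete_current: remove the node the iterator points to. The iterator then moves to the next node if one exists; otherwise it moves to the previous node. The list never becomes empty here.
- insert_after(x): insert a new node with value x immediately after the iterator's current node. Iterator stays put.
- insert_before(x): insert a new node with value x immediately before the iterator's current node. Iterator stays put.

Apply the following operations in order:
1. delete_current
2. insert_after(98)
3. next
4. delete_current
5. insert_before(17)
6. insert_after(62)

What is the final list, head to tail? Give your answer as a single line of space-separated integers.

Answer: 8 17 5 62 2 3 7 9

Derivation:
After 1 (delete_current): list=[8, 5, 2, 3, 7, 9] cursor@8
After 2 (insert_after(98)): list=[8, 98, 5, 2, 3, 7, 9] cursor@8
After 3 (next): list=[8, 98, 5, 2, 3, 7, 9] cursor@98
After 4 (delete_current): list=[8, 5, 2, 3, 7, 9] cursor@5
After 5 (insert_before(17)): list=[8, 17, 5, 2, 3, 7, 9] cursor@5
After 6 (insert_after(62)): list=[8, 17, 5, 62, 2, 3, 7, 9] cursor@5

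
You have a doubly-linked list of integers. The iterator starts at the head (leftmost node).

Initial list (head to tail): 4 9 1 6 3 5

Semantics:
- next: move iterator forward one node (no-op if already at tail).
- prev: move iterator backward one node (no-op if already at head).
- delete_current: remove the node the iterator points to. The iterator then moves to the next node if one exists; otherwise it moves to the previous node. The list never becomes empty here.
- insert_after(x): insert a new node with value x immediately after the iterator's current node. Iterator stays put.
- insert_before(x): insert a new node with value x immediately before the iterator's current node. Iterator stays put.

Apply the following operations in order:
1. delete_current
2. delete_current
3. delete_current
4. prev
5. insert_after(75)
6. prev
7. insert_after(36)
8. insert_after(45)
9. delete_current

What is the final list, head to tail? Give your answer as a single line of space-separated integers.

Answer: 45 36 75 3 5

Derivation:
After 1 (delete_current): list=[9, 1, 6, 3, 5] cursor@9
After 2 (delete_current): list=[1, 6, 3, 5] cursor@1
After 3 (delete_current): list=[6, 3, 5] cursor@6
After 4 (prev): list=[6, 3, 5] cursor@6
After 5 (insert_after(75)): list=[6, 75, 3, 5] cursor@6
After 6 (prev): list=[6, 75, 3, 5] cursor@6
After 7 (insert_after(36)): list=[6, 36, 75, 3, 5] cursor@6
After 8 (insert_after(45)): list=[6, 45, 36, 75, 3, 5] cursor@6
After 9 (delete_current): list=[45, 36, 75, 3, 5] cursor@45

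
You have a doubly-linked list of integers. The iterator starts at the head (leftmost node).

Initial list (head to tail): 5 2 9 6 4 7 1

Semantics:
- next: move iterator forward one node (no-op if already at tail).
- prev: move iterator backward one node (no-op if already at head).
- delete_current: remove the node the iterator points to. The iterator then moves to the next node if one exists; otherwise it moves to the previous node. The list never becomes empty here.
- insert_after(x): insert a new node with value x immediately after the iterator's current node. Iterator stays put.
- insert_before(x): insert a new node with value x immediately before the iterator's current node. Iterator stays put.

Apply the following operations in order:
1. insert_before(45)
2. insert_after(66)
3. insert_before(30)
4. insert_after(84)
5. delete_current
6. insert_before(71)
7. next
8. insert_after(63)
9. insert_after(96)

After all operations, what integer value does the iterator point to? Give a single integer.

Answer: 66

Derivation:
After 1 (insert_before(45)): list=[45, 5, 2, 9, 6, 4, 7, 1] cursor@5
After 2 (insert_after(66)): list=[45, 5, 66, 2, 9, 6, 4, 7, 1] cursor@5
After 3 (insert_before(30)): list=[45, 30, 5, 66, 2, 9, 6, 4, 7, 1] cursor@5
After 4 (insert_after(84)): list=[45, 30, 5, 84, 66, 2, 9, 6, 4, 7, 1] cursor@5
After 5 (delete_current): list=[45, 30, 84, 66, 2, 9, 6, 4, 7, 1] cursor@84
After 6 (insert_before(71)): list=[45, 30, 71, 84, 66, 2, 9, 6, 4, 7, 1] cursor@84
After 7 (next): list=[45, 30, 71, 84, 66, 2, 9, 6, 4, 7, 1] cursor@66
After 8 (insert_after(63)): list=[45, 30, 71, 84, 66, 63, 2, 9, 6, 4, 7, 1] cursor@66
After 9 (insert_after(96)): list=[45, 30, 71, 84, 66, 96, 63, 2, 9, 6, 4, 7, 1] cursor@66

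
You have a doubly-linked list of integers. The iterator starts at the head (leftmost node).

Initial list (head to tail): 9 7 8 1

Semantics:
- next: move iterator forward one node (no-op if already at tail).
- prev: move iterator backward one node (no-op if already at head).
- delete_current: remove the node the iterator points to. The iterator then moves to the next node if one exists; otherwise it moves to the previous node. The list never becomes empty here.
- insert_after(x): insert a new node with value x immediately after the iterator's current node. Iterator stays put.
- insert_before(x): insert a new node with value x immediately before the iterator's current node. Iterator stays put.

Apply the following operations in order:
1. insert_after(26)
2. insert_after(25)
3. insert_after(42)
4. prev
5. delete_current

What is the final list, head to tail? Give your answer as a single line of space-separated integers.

Answer: 42 25 26 7 8 1

Derivation:
After 1 (insert_after(26)): list=[9, 26, 7, 8, 1] cursor@9
After 2 (insert_after(25)): list=[9, 25, 26, 7, 8, 1] cursor@9
After 3 (insert_after(42)): list=[9, 42, 25, 26, 7, 8, 1] cursor@9
After 4 (prev): list=[9, 42, 25, 26, 7, 8, 1] cursor@9
After 5 (delete_current): list=[42, 25, 26, 7, 8, 1] cursor@42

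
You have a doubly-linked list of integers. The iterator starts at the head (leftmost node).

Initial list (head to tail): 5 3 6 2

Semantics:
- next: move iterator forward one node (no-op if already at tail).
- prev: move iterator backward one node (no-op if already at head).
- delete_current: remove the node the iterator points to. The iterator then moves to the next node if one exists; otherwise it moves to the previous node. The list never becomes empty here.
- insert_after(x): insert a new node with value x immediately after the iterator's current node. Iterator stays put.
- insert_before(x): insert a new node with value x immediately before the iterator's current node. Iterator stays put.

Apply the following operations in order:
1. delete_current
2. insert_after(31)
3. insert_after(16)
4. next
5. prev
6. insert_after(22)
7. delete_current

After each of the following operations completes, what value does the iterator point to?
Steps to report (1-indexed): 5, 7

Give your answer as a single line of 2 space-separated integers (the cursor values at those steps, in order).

Answer: 3 22

Derivation:
After 1 (delete_current): list=[3, 6, 2] cursor@3
After 2 (insert_after(31)): list=[3, 31, 6, 2] cursor@3
After 3 (insert_after(16)): list=[3, 16, 31, 6, 2] cursor@3
After 4 (next): list=[3, 16, 31, 6, 2] cursor@16
After 5 (prev): list=[3, 16, 31, 6, 2] cursor@3
After 6 (insert_after(22)): list=[3, 22, 16, 31, 6, 2] cursor@3
After 7 (delete_current): list=[22, 16, 31, 6, 2] cursor@22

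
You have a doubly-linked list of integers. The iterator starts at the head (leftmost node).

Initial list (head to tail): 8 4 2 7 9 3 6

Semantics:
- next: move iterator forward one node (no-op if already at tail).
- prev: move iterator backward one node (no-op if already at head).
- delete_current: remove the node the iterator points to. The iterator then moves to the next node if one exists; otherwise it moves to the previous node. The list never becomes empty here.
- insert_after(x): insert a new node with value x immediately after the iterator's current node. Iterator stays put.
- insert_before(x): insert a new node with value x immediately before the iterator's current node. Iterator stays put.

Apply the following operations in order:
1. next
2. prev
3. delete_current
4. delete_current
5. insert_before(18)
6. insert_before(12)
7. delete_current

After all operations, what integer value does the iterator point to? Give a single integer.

After 1 (next): list=[8, 4, 2, 7, 9, 3, 6] cursor@4
After 2 (prev): list=[8, 4, 2, 7, 9, 3, 6] cursor@8
After 3 (delete_current): list=[4, 2, 7, 9, 3, 6] cursor@4
After 4 (delete_current): list=[2, 7, 9, 3, 6] cursor@2
After 5 (insert_before(18)): list=[18, 2, 7, 9, 3, 6] cursor@2
After 6 (insert_before(12)): list=[18, 12, 2, 7, 9, 3, 6] cursor@2
After 7 (delete_current): list=[18, 12, 7, 9, 3, 6] cursor@7

Answer: 7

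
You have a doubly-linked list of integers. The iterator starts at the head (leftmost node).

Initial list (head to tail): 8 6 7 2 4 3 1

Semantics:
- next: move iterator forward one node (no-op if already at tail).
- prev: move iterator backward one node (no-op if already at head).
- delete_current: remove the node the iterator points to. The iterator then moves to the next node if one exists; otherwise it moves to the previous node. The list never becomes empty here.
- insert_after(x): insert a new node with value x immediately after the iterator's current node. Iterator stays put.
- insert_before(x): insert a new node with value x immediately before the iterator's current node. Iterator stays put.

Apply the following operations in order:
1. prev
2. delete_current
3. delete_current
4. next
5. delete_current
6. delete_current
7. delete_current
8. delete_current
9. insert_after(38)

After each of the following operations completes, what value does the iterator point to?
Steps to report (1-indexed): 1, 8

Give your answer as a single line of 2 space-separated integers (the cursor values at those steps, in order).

Answer: 8 7

Derivation:
After 1 (prev): list=[8, 6, 7, 2, 4, 3, 1] cursor@8
After 2 (delete_current): list=[6, 7, 2, 4, 3, 1] cursor@6
After 3 (delete_current): list=[7, 2, 4, 3, 1] cursor@7
After 4 (next): list=[7, 2, 4, 3, 1] cursor@2
After 5 (delete_current): list=[7, 4, 3, 1] cursor@4
After 6 (delete_current): list=[7, 3, 1] cursor@3
After 7 (delete_current): list=[7, 1] cursor@1
After 8 (delete_current): list=[7] cursor@7
After 9 (insert_after(38)): list=[7, 38] cursor@7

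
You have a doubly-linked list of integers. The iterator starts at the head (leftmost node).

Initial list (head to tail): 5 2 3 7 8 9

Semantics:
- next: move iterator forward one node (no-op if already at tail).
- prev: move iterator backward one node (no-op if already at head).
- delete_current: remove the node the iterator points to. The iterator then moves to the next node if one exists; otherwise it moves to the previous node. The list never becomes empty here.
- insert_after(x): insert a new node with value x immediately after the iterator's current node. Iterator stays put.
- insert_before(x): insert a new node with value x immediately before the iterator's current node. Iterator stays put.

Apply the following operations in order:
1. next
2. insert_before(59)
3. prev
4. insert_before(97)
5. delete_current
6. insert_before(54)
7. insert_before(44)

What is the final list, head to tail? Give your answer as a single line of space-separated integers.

After 1 (next): list=[5, 2, 3, 7, 8, 9] cursor@2
After 2 (insert_before(59)): list=[5, 59, 2, 3, 7, 8, 9] cursor@2
After 3 (prev): list=[5, 59, 2, 3, 7, 8, 9] cursor@59
After 4 (insert_before(97)): list=[5, 97, 59, 2, 3, 7, 8, 9] cursor@59
After 5 (delete_current): list=[5, 97, 2, 3, 7, 8, 9] cursor@2
After 6 (insert_before(54)): list=[5, 97, 54, 2, 3, 7, 8, 9] cursor@2
After 7 (insert_before(44)): list=[5, 97, 54, 44, 2, 3, 7, 8, 9] cursor@2

Answer: 5 97 54 44 2 3 7 8 9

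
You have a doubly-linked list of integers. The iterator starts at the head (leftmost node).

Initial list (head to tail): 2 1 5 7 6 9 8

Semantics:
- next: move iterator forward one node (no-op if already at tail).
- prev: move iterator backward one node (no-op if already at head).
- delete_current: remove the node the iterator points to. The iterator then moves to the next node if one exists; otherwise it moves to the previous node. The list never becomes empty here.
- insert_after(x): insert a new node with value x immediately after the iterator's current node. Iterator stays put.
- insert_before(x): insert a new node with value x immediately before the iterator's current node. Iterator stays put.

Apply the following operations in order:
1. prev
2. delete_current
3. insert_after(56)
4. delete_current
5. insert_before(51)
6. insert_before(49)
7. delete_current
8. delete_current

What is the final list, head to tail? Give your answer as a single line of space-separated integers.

Answer: 51 49 7 6 9 8

Derivation:
After 1 (prev): list=[2, 1, 5, 7, 6, 9, 8] cursor@2
After 2 (delete_current): list=[1, 5, 7, 6, 9, 8] cursor@1
After 3 (insert_after(56)): list=[1, 56, 5, 7, 6, 9, 8] cursor@1
After 4 (delete_current): list=[56, 5, 7, 6, 9, 8] cursor@56
After 5 (insert_before(51)): list=[51, 56, 5, 7, 6, 9, 8] cursor@56
After 6 (insert_before(49)): list=[51, 49, 56, 5, 7, 6, 9, 8] cursor@56
After 7 (delete_current): list=[51, 49, 5, 7, 6, 9, 8] cursor@5
After 8 (delete_current): list=[51, 49, 7, 6, 9, 8] cursor@7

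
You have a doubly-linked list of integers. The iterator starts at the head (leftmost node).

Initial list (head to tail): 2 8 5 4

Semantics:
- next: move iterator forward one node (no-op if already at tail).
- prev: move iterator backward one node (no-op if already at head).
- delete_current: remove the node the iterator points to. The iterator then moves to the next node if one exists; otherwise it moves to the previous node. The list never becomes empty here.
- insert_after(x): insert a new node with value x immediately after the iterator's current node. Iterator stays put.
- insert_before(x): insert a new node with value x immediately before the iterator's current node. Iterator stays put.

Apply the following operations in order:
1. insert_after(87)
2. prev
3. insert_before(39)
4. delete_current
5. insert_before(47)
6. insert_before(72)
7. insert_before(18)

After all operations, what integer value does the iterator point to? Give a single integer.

Answer: 87

Derivation:
After 1 (insert_after(87)): list=[2, 87, 8, 5, 4] cursor@2
After 2 (prev): list=[2, 87, 8, 5, 4] cursor@2
After 3 (insert_before(39)): list=[39, 2, 87, 8, 5, 4] cursor@2
After 4 (delete_current): list=[39, 87, 8, 5, 4] cursor@87
After 5 (insert_before(47)): list=[39, 47, 87, 8, 5, 4] cursor@87
After 6 (insert_before(72)): list=[39, 47, 72, 87, 8, 5, 4] cursor@87
After 7 (insert_before(18)): list=[39, 47, 72, 18, 87, 8, 5, 4] cursor@87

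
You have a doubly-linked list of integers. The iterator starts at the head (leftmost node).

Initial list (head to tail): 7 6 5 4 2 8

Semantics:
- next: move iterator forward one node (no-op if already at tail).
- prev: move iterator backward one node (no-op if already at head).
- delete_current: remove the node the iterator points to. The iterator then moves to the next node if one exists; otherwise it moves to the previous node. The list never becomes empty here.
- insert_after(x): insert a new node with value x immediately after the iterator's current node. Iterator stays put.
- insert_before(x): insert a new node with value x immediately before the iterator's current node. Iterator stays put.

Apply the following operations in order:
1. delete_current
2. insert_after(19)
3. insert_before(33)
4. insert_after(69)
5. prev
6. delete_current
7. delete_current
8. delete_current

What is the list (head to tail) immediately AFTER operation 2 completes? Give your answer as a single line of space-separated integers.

After 1 (delete_current): list=[6, 5, 4, 2, 8] cursor@6
After 2 (insert_after(19)): list=[6, 19, 5, 4, 2, 8] cursor@6

Answer: 6 19 5 4 2 8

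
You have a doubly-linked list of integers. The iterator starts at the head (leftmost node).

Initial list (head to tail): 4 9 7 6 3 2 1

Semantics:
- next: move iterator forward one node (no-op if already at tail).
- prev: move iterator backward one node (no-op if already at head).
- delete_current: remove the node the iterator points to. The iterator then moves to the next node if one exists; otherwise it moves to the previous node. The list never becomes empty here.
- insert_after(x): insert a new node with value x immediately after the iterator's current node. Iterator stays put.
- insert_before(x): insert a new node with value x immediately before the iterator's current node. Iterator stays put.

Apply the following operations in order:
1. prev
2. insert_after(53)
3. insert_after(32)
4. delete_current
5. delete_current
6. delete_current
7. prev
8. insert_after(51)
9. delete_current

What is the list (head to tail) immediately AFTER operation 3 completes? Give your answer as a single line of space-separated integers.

After 1 (prev): list=[4, 9, 7, 6, 3, 2, 1] cursor@4
After 2 (insert_after(53)): list=[4, 53, 9, 7, 6, 3, 2, 1] cursor@4
After 3 (insert_after(32)): list=[4, 32, 53, 9, 7, 6, 3, 2, 1] cursor@4

Answer: 4 32 53 9 7 6 3 2 1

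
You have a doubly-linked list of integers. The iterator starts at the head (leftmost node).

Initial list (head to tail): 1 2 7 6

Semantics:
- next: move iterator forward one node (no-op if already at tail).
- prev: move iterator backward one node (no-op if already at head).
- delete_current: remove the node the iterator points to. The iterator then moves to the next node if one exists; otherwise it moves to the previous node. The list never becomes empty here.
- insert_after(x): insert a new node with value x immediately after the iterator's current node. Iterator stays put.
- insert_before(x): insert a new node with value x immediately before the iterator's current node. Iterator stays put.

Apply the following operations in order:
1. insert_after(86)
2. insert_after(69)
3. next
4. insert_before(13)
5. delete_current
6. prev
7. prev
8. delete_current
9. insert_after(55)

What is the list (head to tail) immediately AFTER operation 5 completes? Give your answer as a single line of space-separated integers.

After 1 (insert_after(86)): list=[1, 86, 2, 7, 6] cursor@1
After 2 (insert_after(69)): list=[1, 69, 86, 2, 7, 6] cursor@1
After 3 (next): list=[1, 69, 86, 2, 7, 6] cursor@69
After 4 (insert_before(13)): list=[1, 13, 69, 86, 2, 7, 6] cursor@69
After 5 (delete_current): list=[1, 13, 86, 2, 7, 6] cursor@86

Answer: 1 13 86 2 7 6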